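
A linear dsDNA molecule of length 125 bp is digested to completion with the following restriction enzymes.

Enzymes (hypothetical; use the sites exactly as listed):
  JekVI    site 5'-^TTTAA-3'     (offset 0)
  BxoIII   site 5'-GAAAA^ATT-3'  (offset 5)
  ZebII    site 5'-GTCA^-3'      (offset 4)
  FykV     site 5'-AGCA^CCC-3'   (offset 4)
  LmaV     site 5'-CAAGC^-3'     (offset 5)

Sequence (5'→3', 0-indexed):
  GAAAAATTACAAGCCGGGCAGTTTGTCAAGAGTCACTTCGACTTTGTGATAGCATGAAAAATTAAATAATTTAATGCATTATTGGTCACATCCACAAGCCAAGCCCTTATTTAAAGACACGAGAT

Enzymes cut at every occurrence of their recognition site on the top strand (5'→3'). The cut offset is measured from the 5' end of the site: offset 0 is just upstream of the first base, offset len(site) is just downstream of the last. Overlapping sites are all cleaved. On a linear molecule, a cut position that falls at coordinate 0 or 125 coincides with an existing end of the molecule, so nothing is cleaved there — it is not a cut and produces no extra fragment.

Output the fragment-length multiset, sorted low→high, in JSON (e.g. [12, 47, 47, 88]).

[5,5,5,7,9,9,11,14,16,19,25]

Per-enzyme occurrences:
  JekVI TTTAA/0: at [69, 109] ⇒ [69, 109]
  BxoIII GAAAAATT/5: at [0, 55] ⇒ [5, 60]
  ZebII GTCA/4: at [24, 31, 84] ⇒ [28, 35, 88]
  FykV (AGCACCC, off=4): no sites
  LmaV CAAGC/5: at [9, 94, 99] ⇒ [14, 99, 104]

Pooled cuts: [5, 14, 28, 35, 60, 69, 88, 99, 104, 109]

Fragment lengths:
  [0,5): 5 bp
  [5,14): 9 bp
  [14,28): 14 bp
  [28,35): 7 bp
  [35,60): 25 bp
  [60,69): 9 bp
  [69,88): 19 bp
  [88,99): 11 bp
  [99,104): 5 bp
  [104,109): 5 bp
  [109,125): 16 bp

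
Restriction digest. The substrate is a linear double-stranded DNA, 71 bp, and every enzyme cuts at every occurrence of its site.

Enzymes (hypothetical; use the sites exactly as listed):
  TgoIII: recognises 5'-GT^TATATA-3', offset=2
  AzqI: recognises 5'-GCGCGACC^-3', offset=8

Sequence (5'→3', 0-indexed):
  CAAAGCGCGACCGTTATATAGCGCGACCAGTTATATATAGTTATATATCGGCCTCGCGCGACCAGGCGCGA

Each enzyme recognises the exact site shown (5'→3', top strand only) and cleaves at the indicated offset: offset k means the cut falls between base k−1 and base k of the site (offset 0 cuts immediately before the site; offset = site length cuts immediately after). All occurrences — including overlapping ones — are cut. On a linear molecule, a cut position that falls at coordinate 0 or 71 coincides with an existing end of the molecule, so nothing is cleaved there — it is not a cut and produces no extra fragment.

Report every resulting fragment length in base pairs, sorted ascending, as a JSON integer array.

Per-enzyme occurrences:
  TgoIII (GTTATATA, off=2): starts [12, 29, 39] → cuts [14, 31, 41]
  AzqI (GCGCGACC, off=8): starts [4, 20, 55] → cuts [12, 28, 63]

Pooled cuts: [12, 14, 28, 31, 41, 63]

Fragment lengths:
  [0,12): 12 bp
  [12,14): 2 bp
  [14,28): 14 bp
  [28,31): 3 bp
  [31,41): 10 bp
  [41,63): 22 bp
  [63,71): 8 bp

[2,3,8,10,12,14,22]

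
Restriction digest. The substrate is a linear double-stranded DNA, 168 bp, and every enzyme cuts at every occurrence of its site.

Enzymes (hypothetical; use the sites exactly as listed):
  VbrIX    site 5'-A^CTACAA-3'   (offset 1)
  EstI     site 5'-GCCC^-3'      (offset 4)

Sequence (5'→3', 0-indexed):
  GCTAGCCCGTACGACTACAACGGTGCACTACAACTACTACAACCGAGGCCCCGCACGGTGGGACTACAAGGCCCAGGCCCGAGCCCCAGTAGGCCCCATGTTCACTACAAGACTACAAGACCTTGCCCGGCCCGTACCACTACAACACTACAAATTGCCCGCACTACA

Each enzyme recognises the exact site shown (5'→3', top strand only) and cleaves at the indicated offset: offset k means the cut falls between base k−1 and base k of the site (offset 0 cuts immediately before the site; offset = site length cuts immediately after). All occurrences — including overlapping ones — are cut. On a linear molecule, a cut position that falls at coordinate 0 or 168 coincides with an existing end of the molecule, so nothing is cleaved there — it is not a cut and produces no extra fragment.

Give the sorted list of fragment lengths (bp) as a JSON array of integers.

[5,6,6,6,6,8,8,8,8,8,9,10,11,12,13,13,15,16]

Scan for sites:
  VbrIX ACTACAA/1: at [13, 26, 35, 62, 103, 111, 138, 146] ⇒ [14, 27, 36, 63, 104, 112, 139, 147]
  EstI GCCC/4: at [4, 47, 70, 76, 82, 92, 124, 129, 156] ⇒ [8, 51, 74, 80, 86, 96, 128, 133, 160]

Pooled cuts: [8, 14, 27, 36, 51, 63, 74, 80, 86, 96, 104, 112, 128, 133, 139, 147, 160]

Fragments:
  [0,8): 8 bp
  [8,14): 6 bp
  [14,27): 13 bp
  [27,36): 9 bp
  [36,51): 15 bp
  [51,63): 12 bp
  [63,74): 11 bp
  [74,80): 6 bp
  [80,86): 6 bp
  [86,96): 10 bp
  [96,104): 8 bp
  [104,112): 8 bp
  [112,128): 16 bp
  [128,133): 5 bp
  [133,139): 6 bp
  [139,147): 8 bp
  [147,160): 13 bp
  [160,168): 8 bp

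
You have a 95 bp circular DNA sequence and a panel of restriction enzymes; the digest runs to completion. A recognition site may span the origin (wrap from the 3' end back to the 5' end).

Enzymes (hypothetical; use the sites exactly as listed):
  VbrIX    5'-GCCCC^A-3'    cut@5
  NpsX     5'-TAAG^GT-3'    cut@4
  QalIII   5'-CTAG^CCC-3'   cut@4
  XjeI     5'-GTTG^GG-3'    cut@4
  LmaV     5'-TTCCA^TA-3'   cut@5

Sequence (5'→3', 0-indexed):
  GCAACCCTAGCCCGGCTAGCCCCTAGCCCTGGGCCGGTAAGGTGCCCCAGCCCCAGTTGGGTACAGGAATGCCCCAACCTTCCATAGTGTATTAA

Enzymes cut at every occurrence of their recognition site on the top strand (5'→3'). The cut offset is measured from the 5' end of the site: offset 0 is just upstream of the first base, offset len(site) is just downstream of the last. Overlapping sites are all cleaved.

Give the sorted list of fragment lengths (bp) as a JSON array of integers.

[5,6,7,7,9,9,15,16,21]

Scan for sites:
  VbrIX (GCCCCA, off=5): starts [43, 49, 70] → cuts [48, 54, 75]
  NpsX (TAAGGT, off=4): starts [37] → cuts [41]
  QalIII (CTAGCCC, off=4): starts [6, 15, 22] → cuts [10, 19, 26]
  XjeI (GTTGGG, off=4): starts [55] → cuts [59]
  LmaV (TTCCATA, off=5): starts [79] → cuts [84]

All cut coordinates (distinct, sorted): [10, 19, 26, 41, 48, 54, 59, 75, 84]

Fragment lengths:
  10→19: 9 bp
  19→26: 7 bp
  26→41: 15 bp
  41→48: 7 bp
  48→54: 6 bp
  54→59: 5 bp
  59→75: 16 bp
  75→84: 9 bp
  84→10 (wrap): 95-84+10 = 21 bp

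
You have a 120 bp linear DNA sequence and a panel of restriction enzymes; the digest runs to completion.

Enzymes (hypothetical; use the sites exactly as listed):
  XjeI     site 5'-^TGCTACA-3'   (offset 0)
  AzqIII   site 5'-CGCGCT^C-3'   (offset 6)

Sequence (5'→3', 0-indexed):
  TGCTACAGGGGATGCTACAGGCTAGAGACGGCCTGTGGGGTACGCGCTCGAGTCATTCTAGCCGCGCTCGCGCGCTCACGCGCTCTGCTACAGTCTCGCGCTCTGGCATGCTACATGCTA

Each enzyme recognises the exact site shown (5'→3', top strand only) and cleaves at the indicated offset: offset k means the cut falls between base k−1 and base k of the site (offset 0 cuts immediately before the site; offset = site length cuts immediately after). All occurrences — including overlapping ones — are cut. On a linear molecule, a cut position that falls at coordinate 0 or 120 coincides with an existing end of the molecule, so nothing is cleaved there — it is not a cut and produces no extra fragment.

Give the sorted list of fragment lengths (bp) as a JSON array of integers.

[1,6,8,8,12,12,17,20,36]

Site scan:
  XjeI TGCTACA/0: at [0, 12, 85, 108] ⇒ [12, 85, 108] (position 0 is a terminus of the linear molecule — no cut)
  AzqIII CGCGCTC/6: at [42, 62, 70, 78, 96] ⇒ [48, 68, 76, 84, 102]

All cut coordinates (distinct, sorted): [12, 48, 68, 76, 84, 85, 102, 108]

Fragment lengths:
  [0,12): 12 bp
  [12,48): 36 bp
  [48,68): 20 bp
  [68,76): 8 bp
  [76,84): 8 bp
  [84,85): 1 bp
  [85,102): 17 bp
  [102,108): 6 bp
  [108,120): 12 bp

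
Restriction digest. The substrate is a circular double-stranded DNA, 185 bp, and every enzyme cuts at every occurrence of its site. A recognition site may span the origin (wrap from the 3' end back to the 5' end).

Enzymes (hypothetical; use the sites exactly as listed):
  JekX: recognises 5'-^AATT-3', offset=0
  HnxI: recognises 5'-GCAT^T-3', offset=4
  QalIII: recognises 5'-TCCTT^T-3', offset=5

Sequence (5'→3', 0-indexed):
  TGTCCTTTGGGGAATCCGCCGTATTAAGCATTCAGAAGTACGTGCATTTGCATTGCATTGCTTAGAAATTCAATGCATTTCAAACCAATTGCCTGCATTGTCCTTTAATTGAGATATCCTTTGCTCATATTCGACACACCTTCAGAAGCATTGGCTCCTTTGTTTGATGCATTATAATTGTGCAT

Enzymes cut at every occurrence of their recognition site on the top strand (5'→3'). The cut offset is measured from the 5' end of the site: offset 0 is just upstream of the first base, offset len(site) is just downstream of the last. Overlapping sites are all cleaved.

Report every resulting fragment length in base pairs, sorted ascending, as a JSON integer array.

[1,3,5,6,7,7,8,8,9,10,12,12,12,15,16,24,30]

Per-enzyme occurrences:
  JekX AATT/0: at [66, 86, 106, 175] ⇒ [66, 86, 106, 175]
  HnxI GCATT/4: at [27, 43, 49, 54, 74, 94, 147, 168, 181] ⇒ [0, 31, 47, 53, 58, 78, 98, 151, 172]
  QalIII TCCTTT/5: at [2, 100, 116, 155] ⇒ [7, 105, 121, 160]

All cut coordinates (distinct, sorted): [0, 7, 31, 47, 53, 58, 66, 78, 86, 98, 105, 106, 121, 151, 160, 172, 175]

Fragment lengths:
  0→7: 7 bp
  7→31: 24 bp
  31→47: 16 bp
  47→53: 6 bp
  53→58: 5 bp
  58→66: 8 bp
  66→78: 12 bp
  78→86: 8 bp
  86→98: 12 bp
  98→105: 7 bp
  105→106: 1 bp
  106→121: 15 bp
  121→151: 30 bp
  151→160: 9 bp
  160→172: 12 bp
  172→175: 3 bp
  175→0 (wrap): 185-175+0 = 10 bp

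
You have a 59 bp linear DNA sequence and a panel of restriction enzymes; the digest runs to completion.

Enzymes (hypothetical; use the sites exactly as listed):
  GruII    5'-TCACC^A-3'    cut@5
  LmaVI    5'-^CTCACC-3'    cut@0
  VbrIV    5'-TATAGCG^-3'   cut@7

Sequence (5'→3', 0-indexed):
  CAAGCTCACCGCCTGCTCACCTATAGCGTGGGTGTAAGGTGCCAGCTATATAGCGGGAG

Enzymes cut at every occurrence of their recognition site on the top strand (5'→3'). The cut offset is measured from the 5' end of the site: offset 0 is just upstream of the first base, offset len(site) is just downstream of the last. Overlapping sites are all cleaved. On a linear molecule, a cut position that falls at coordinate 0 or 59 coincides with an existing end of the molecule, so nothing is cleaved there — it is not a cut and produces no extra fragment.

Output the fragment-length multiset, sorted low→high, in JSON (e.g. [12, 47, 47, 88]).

Per-enzyme occurrences:
  GruII (TCACCA, off=5): no sites
  LmaVI CTCACC/0: at [4, 15] ⇒ [4, 15]
  VbrIV TATAGCG/7: at [21, 48] ⇒ [28, 55]

All cut coordinates (distinct, sorted): [4, 15, 28, 55]

Fragments:
  [0,4): 4 bp
  [4,15): 11 bp
  [15,28): 13 bp
  [28,55): 27 bp
  [55,59): 4 bp

[4,4,11,13,27]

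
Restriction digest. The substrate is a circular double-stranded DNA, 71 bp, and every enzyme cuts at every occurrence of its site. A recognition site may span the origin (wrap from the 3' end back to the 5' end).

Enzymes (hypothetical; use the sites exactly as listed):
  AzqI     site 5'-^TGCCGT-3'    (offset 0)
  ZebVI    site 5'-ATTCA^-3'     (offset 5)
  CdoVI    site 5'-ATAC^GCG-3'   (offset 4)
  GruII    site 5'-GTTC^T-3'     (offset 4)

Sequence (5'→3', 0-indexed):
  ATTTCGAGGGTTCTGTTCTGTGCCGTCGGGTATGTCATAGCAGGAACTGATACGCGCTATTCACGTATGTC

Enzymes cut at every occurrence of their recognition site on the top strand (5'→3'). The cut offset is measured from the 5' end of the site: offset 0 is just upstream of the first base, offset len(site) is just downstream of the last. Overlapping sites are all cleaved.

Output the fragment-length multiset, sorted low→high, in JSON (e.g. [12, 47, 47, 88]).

Site scan:
  AzqI TGCCGT/0: at [20] ⇒ [20]
  ZebVI ATTCA/5: at [58] ⇒ [63]
  CdoVI ATACGCG/4: at [49] ⇒ [53]
  GruII GTTCT/4: at [9, 14] ⇒ [13, 18]

Pooled cuts: [13, 18, 20, 53, 63]

Fragment lengths:
  13→18: 5 bp
  18→20: 2 bp
  20→53: 33 bp
  53→63: 10 bp
  63→13 (wrap): 71-63+13 = 21 bp

[2,5,10,21,33]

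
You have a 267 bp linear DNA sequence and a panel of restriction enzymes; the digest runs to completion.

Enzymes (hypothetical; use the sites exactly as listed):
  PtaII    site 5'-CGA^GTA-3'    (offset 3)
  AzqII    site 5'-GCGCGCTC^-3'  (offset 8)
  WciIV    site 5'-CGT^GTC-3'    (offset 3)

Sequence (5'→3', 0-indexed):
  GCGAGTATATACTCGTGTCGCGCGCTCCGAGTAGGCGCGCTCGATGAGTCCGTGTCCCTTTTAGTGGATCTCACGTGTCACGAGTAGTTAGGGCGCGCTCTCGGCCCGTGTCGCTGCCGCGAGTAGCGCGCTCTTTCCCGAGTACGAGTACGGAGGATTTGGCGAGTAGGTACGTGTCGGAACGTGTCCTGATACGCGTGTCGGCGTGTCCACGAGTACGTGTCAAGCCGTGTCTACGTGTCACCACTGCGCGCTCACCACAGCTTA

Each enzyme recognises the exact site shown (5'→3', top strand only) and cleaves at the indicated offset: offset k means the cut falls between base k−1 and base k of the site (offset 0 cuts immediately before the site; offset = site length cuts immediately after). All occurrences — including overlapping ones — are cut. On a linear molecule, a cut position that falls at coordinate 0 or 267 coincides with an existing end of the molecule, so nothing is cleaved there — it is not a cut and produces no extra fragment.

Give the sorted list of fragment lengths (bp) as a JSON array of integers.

[3,4,6,6,7,8,8,8,8,9,10,10,10,11,11,11,11,12,12,13,14,17,17,18,23]

Site scan:
  PtaII CGAGTA/3: at [1, 27, 80, 119, 138, 144, 162, 212] ⇒ [4, 30, 83, 122, 141, 147, 165, 215]
  AzqII GCGCGCTC/8: at [19, 34, 92, 125, 248] ⇒ [27, 42, 100, 133, 256]
  WciIV CGTGTC/3: at [13, 50, 73, 106, 172, 182, 196, 204, 218, 228, 236] ⇒ [16, 53, 76, 109, 175, 185, 199, 207, 221, 231, 239]

Pooled cuts: [4, 16, 27, 30, 42, 53, 76, 83, 100, 109, 122, 133, 141, 147, 165, 175, 185, 199, 207, 215, 221, 231, 239, 256]

Fragment lengths:
  [0,4): 4 bp
  [4,16): 12 bp
  [16,27): 11 bp
  [27,30): 3 bp
  [30,42): 12 bp
  [42,53): 11 bp
  [53,76): 23 bp
  [76,83): 7 bp
  [83,100): 17 bp
  [100,109): 9 bp
  [109,122): 13 bp
  [122,133): 11 bp
  [133,141): 8 bp
  [141,147): 6 bp
  [147,165): 18 bp
  [165,175): 10 bp
  [175,185): 10 bp
  [185,199): 14 bp
  [199,207): 8 bp
  [207,215): 8 bp
  [215,221): 6 bp
  [221,231): 10 bp
  [231,239): 8 bp
  [239,256): 17 bp
  [256,267): 11 bp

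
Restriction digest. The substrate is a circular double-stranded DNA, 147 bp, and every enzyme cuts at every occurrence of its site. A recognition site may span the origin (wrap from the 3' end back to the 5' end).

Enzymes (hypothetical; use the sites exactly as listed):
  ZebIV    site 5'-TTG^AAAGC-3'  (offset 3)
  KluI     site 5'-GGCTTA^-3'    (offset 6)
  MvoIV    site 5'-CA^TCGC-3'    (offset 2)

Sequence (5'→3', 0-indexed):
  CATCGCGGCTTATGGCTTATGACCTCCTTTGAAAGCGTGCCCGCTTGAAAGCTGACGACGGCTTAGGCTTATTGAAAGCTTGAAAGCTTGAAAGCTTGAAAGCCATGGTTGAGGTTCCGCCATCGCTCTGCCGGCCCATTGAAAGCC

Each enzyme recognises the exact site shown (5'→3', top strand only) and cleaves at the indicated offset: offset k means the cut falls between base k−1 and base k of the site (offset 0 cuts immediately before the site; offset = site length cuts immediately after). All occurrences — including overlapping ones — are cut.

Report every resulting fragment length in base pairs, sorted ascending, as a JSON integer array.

Scan for sites:
  ZebIV (TTGAAAGC, off=3): starts [28, 44, 71, 79, 87, 95, 138] → cuts [31, 47, 74, 82, 90, 98, 141]
  KluI (GGCTTA, off=6): starts [6, 13, 59, 65] → cuts [12, 19, 65, 71]
  MvoIV (CATCGC, off=2): starts [0, 120] → cuts [2, 122]

All cut coordinates (distinct, sorted): [2, 12, 19, 31, 47, 65, 71, 74, 82, 90, 98, 122, 141]

Fragment lengths:
  2→12: 10 bp
  12→19: 7 bp
  19→31: 12 bp
  31→47: 16 bp
  47→65: 18 bp
  65→71: 6 bp
  71→74: 3 bp
  74→82: 8 bp
  82→90: 8 bp
  90→98: 8 bp
  98→122: 24 bp
  122→141: 19 bp
  141→2 (wrap): 147-141+2 = 8 bp

[3,6,7,8,8,8,8,10,12,16,18,19,24]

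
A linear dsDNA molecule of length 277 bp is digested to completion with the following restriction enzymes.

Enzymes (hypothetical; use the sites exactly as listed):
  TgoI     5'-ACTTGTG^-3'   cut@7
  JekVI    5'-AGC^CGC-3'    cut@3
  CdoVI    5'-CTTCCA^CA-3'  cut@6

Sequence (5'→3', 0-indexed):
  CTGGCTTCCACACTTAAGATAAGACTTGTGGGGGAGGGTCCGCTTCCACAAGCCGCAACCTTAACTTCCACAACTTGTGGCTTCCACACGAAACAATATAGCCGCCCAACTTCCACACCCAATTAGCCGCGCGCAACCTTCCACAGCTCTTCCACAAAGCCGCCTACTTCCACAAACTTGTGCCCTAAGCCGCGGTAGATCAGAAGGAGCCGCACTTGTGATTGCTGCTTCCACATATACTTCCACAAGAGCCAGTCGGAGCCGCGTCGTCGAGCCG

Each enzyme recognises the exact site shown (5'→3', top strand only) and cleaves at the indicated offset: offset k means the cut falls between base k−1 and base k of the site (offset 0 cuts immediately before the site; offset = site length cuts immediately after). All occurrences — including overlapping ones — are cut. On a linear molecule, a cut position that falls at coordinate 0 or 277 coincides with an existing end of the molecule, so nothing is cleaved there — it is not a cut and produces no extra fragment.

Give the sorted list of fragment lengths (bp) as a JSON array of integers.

[5,6,7,8,9,10,10,10,11,12,12,12,13,13,15,16,16,17,17,18,20,20]

Scan for sites:
  TgoI (ACTTGTG, off=7): starts [23, 72, 175, 213] → cuts [30, 79, 182, 220]
  JekVI (AGCCGC, off=3): starts [50, 99, 124, 157, 187, 207, 259] → cuts [53, 102, 127, 160, 190, 210, 262]
  CdoVI (CTTCCACA, off=6): starts [4, 42, 64, 80, 109, 137, 148, 166, 227, 239] → cuts [10, 48, 70, 86, 115, 143, 154, 172, 233, 245]

All cut coordinates (distinct, sorted): [10, 30, 48, 53, 70, 79, 86, 102, 115, 127, 143, 154, 160, 172, 182, 190, 210, 220, 233, 245, 262]

Fragment lengths:
  [0,10): 10 bp
  [10,30): 20 bp
  [30,48): 18 bp
  [48,53): 5 bp
  [53,70): 17 bp
  [70,79): 9 bp
  [79,86): 7 bp
  [86,102): 16 bp
  [102,115): 13 bp
  [115,127): 12 bp
  [127,143): 16 bp
  [143,154): 11 bp
  [154,160): 6 bp
  [160,172): 12 bp
  [172,182): 10 bp
  [182,190): 8 bp
  [190,210): 20 bp
  [210,220): 10 bp
  [220,233): 13 bp
  [233,245): 12 bp
  [245,262): 17 bp
  [262,277): 15 bp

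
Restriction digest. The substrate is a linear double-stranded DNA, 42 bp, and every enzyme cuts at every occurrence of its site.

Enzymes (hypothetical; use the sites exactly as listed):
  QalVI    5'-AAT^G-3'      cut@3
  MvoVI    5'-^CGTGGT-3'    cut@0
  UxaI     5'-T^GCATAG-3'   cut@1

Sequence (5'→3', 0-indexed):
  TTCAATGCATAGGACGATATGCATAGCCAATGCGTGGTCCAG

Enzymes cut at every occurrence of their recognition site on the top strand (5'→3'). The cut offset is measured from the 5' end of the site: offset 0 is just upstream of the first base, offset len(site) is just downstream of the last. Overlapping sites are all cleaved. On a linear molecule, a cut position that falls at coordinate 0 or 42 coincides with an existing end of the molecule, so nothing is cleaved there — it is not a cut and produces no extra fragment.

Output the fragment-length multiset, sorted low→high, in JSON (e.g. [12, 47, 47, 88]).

Scan for sites:
  QalVI (AATG, off=3): starts [3, 28] → cuts [6, 31]
  MvoVI (CGTGGT, off=0): starts [32] → cuts [32]
  UxaI (TGCATAG, off=1): starts [5, 19] → cuts [6, 20]

All cut coordinates (distinct, sorted): [6, 20, 31, 32]

Fragment lengths:
  [0,6): 6 bp
  [6,20): 14 bp
  [20,31): 11 bp
  [31,32): 1 bp
  [32,42): 10 bp

[1,6,10,11,14]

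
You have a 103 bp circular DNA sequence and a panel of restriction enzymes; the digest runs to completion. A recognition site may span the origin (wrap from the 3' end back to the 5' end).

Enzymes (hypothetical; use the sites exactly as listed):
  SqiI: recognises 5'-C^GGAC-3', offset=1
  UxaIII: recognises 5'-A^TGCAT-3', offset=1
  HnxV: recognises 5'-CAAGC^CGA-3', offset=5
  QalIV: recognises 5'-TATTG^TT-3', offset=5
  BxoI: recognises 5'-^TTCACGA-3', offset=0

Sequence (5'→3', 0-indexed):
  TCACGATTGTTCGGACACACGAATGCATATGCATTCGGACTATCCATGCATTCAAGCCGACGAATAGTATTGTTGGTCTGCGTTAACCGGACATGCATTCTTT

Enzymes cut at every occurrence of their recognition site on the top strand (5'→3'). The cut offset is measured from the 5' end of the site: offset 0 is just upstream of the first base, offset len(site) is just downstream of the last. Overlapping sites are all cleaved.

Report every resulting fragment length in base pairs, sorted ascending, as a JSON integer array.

Scan for sites:
  SqiI CGGAC/1: at [11, 35, 87] ⇒ [12, 36, 88]
  UxaIII ATGCAT/1: at [22, 28, 45, 92] ⇒ [23, 29, 46, 93]
  HnxV CAAGCCGA/5: at [52] ⇒ [57]
  QalIV TATTGTT/5: at [67] ⇒ [72]
  BxoI TTCACGA/0: at [102] ⇒ [102]

All cut coordinates (distinct, sorted): [12, 23, 29, 36, 46, 57, 72, 88, 93, 102]

Fragments:
  12→23: 11 bp
  23→29: 6 bp
  29→36: 7 bp
  36→46: 10 bp
  46→57: 11 bp
  57→72: 15 bp
  72→88: 16 bp
  88→93: 5 bp
  93→102: 9 bp
  102→12 (wrap): 103-102+12 = 13 bp

[5,6,7,9,10,11,11,13,15,16]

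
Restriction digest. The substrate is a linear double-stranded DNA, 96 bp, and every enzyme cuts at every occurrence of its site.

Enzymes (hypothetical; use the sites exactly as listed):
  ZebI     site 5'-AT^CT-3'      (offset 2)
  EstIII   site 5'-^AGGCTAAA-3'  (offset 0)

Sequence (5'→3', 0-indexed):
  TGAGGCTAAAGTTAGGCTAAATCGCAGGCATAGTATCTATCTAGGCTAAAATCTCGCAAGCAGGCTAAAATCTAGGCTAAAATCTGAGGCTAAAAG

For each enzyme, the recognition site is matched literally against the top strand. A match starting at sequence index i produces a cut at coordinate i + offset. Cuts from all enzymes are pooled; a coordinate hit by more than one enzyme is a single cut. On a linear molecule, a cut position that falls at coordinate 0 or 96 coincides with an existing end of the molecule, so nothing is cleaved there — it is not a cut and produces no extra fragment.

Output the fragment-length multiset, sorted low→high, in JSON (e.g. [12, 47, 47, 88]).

[2,2,2,3,4,9,10,10,10,10,11,23]

Per-enzyme occurrences:
  ZebI (ATCT, off=2): starts [34, 38, 50, 69, 81] → cuts [36, 40, 52, 71, 83]
  EstIII (AGGCTAAA, off=0): starts [2, 13, 42, 61, 73, 86] → cuts [2, 13, 42, 61, 73, 86]

Pooled cuts: [2, 13, 36, 40, 42, 52, 61, 71, 73, 83, 86]

Fragment lengths:
  [0,2): 2 bp
  [2,13): 11 bp
  [13,36): 23 bp
  [36,40): 4 bp
  [40,42): 2 bp
  [42,52): 10 bp
  [52,61): 9 bp
  [61,71): 10 bp
  [71,73): 2 bp
  [73,83): 10 bp
  [83,86): 3 bp
  [86,96): 10 bp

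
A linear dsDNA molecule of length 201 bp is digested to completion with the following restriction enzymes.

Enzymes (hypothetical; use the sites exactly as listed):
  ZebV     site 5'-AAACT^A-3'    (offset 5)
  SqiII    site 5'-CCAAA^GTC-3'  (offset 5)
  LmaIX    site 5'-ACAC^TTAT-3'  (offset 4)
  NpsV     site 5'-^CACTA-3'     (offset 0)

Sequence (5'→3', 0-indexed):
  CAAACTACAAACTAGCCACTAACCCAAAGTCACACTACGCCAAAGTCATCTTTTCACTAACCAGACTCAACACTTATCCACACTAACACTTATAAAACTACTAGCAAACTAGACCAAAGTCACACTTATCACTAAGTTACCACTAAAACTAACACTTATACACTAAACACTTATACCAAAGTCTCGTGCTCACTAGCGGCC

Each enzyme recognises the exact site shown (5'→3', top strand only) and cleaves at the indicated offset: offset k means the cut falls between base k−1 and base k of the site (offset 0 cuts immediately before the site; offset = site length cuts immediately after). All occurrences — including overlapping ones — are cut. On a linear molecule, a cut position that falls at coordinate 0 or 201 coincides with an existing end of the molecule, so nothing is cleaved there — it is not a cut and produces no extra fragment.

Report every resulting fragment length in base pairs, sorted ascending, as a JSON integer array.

[3,4,4,5,5,6,7,7,7,8,9,10,10,10,10,10,10,11,11,11,12,12,19]

Site scan:
  ZebV AAACTA/5: at [1, 8, 94, 105, 145] ⇒ [6, 13, 99, 110, 150]
  SqiII CCAAAGTC/5: at [23, 39, 113, 175] ⇒ [28, 44, 118, 180]
  LmaIX ACACTTAT/4: at [69, 85, 121, 151, 166] ⇒ [73, 89, 125, 155, 170]
  NpsV CACTA/0: at [16, 32, 54, 80, 129, 140, 160, 190] ⇒ [16, 32, 54, 80, 129, 140, 160, 190]

All cut coordinates (distinct, sorted): [6, 13, 16, 28, 32, 44, 54, 73, 80, 89, 99, 110, 118, 125, 129, 140, 150, 155, 160, 170, 180, 190]

Fragments:
  [0,6): 6 bp
  [6,13): 7 bp
  [13,16): 3 bp
  [16,28): 12 bp
  [28,32): 4 bp
  [32,44): 12 bp
  [44,54): 10 bp
  [54,73): 19 bp
  [73,80): 7 bp
  [80,89): 9 bp
  [89,99): 10 bp
  [99,110): 11 bp
  [110,118): 8 bp
  [118,125): 7 bp
  [125,129): 4 bp
  [129,140): 11 bp
  [140,150): 10 bp
  [150,155): 5 bp
  [155,160): 5 bp
  [160,170): 10 bp
  [170,180): 10 bp
  [180,190): 10 bp
  [190,201): 11 bp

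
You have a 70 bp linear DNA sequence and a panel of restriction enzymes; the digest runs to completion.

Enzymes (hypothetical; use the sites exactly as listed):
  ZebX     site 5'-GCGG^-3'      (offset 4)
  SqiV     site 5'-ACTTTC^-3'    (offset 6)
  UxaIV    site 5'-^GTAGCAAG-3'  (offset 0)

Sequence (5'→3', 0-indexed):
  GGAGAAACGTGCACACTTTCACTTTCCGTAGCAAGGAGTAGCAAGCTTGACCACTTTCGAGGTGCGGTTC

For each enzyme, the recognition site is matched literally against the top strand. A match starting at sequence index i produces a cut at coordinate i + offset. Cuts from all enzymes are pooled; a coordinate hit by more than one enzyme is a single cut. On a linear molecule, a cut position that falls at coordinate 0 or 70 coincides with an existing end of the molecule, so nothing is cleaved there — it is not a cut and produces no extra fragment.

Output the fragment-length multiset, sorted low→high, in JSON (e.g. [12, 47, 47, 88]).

Scan for sites:
  ZebX GCGG/4: at [63] ⇒ [67]
  SqiV ACTTTC/6: at [14, 20, 52] ⇒ [20, 26, 58]
  UxaIV GTAGCAAG/0: at [27, 37] ⇒ [27, 37]

All cut coordinates (distinct, sorted): [20, 26, 27, 37, 58, 67]

Fragments:
  [0,20): 20 bp
  [20,26): 6 bp
  [26,27): 1 bp
  [27,37): 10 bp
  [37,58): 21 bp
  [58,67): 9 bp
  [67,70): 3 bp

[1,3,6,9,10,20,21]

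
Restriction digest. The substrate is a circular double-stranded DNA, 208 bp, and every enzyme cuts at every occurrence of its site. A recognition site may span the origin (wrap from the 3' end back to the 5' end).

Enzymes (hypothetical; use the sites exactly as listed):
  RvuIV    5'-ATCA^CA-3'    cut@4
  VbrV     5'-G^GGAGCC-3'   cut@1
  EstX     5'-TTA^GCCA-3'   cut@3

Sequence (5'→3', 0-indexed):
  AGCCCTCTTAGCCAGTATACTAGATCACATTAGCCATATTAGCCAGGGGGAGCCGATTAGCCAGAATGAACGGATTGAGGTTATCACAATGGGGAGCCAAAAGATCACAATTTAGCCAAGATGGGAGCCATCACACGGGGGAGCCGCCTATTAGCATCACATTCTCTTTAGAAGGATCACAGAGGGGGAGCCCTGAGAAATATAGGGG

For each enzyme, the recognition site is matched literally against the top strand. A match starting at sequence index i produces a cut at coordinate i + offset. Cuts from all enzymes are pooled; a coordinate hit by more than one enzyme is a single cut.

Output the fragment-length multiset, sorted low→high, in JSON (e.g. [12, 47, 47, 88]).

Scan for sites:
  RvuIV ATCACA/4: at [23, 82, 103, 129, 155, 175] ⇒ [27, 86, 107, 133, 159, 179]
  VbrV GGGAGCC/1: at [47, 91, 122, 138, 185, 205] ⇒ [48, 92, 123, 139, 186, 206]
  EstX TTAGCCA/3: at [7, 29, 38, 56, 111] ⇒ [10, 32, 41, 59, 114]

Pooled cuts: [10, 27, 32, 41, 48, 59, 86, 92, 107, 114, 123, 133, 139, 159, 179, 186, 206]

Fragment lengths:
  10→27: 17 bp
  27→32: 5 bp
  32→41: 9 bp
  41→48: 7 bp
  48→59: 11 bp
  59→86: 27 bp
  86→92: 6 bp
  92→107: 15 bp
  107→114: 7 bp
  114→123: 9 bp
  123→133: 10 bp
  133→139: 6 bp
  139→159: 20 bp
  159→179: 20 bp
  179→186: 7 bp
  186→206: 20 bp
  206→10 (wrap): 208-206+10 = 12 bp

[5,6,6,7,7,7,9,9,10,11,12,15,17,20,20,20,27]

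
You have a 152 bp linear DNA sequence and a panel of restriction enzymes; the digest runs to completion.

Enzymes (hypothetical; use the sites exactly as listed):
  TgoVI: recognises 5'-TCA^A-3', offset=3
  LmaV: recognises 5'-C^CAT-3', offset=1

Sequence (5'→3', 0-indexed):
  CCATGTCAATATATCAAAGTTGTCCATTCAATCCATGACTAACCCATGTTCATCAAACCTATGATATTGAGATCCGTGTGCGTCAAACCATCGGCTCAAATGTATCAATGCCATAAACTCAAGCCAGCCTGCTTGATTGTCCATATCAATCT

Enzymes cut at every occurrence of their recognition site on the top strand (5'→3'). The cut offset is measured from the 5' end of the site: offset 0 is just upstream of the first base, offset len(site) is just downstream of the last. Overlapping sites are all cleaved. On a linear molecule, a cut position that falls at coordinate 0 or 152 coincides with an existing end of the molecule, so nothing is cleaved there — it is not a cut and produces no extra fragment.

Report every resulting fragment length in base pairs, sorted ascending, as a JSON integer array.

Scan for sites:
  TgoVI TCAA/3: at [5, 13, 27, 52, 82, 95, 104, 118, 145] ⇒ [8, 16, 30, 55, 85, 98, 107, 121, 148]
  LmaV CCAT/1: at [0, 23, 32, 43, 87, 110, 140] ⇒ [1, 24, 33, 44, 88, 111, 141]

Pooled cuts: [1, 8, 16, 24, 30, 33, 44, 55, 85, 88, 98, 107, 111, 121, 141, 148]

Fragment lengths:
  [0,1): 1 bp
  [1,8): 7 bp
  [8,16): 8 bp
  [16,24): 8 bp
  [24,30): 6 bp
  [30,33): 3 bp
  [33,44): 11 bp
  [44,55): 11 bp
  [55,85): 30 bp
  [85,88): 3 bp
  [88,98): 10 bp
  [98,107): 9 bp
  [107,111): 4 bp
  [111,121): 10 bp
  [121,141): 20 bp
  [141,148): 7 bp
  [148,152): 4 bp

[1,3,3,4,4,6,7,7,8,8,9,10,10,11,11,20,30]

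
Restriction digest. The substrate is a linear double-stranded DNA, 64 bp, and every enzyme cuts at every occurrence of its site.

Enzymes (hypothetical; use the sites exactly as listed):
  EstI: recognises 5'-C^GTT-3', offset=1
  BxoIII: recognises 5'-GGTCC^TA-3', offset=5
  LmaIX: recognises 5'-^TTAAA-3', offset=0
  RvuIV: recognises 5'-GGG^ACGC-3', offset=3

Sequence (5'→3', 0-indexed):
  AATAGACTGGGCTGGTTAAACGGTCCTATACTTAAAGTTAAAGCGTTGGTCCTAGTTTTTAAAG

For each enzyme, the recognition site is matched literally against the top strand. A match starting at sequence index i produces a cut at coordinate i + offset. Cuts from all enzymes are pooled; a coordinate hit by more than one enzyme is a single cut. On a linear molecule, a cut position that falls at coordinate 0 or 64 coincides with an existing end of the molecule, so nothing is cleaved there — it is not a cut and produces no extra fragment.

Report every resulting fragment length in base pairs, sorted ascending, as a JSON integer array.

Scan for sites:
  EstI (CGTT, off=1): starts [43] → cuts [44]
  BxoIII (GGTCCTA, off=5): starts [21, 47] → cuts [26, 52]
  LmaIX (TTAAA, off=0): starts [15, 31, 37, 58] → cuts [15, 31, 37, 58]
  RvuIV (GGGACGC, off=3): no sites

All cut coordinates (distinct, sorted): [15, 26, 31, 37, 44, 52, 58]

Fragment lengths:
  [0,15): 15 bp
  [15,26): 11 bp
  [26,31): 5 bp
  [31,37): 6 bp
  [37,44): 7 bp
  [44,52): 8 bp
  [52,58): 6 bp
  [58,64): 6 bp

[5,6,6,6,7,8,11,15]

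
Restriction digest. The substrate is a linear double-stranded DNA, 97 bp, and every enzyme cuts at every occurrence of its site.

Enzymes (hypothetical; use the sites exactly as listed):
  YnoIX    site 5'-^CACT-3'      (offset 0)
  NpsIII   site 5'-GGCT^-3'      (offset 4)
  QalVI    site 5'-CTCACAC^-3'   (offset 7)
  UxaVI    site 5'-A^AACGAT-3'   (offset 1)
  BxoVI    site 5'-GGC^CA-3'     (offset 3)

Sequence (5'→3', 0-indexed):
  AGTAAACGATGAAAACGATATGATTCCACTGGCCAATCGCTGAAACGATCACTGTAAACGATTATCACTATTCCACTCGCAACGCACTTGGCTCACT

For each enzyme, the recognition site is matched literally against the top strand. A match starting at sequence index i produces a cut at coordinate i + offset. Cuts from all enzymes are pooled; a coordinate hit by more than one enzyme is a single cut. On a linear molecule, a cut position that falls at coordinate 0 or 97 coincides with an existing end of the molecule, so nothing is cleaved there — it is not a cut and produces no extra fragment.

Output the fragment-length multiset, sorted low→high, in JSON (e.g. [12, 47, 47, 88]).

Site scan:
  YnoIX CACT/0: at [26, 49, 65, 73, 84, 93] ⇒ [26, 49, 65, 73, 84, 93]
  NpsIII GGCT/4: at [89] ⇒ [93]
  QalVI (CTCACAC, off=7): no sites
  UxaVI AAACGAT/1: at [3, 12, 42, 55] ⇒ [4, 13, 43, 56]
  BxoVI GGCCA/3: at [30] ⇒ [33]

All cut coordinates (distinct, sorted): [4, 13, 26, 33, 43, 49, 56, 65, 73, 84, 93]

Fragments:
  [0,4): 4 bp
  [4,13): 9 bp
  [13,26): 13 bp
  [26,33): 7 bp
  [33,43): 10 bp
  [43,49): 6 bp
  [49,56): 7 bp
  [56,65): 9 bp
  [65,73): 8 bp
  [73,84): 11 bp
  [84,93): 9 bp
  [93,97): 4 bp

[4,4,6,7,7,8,9,9,9,10,11,13]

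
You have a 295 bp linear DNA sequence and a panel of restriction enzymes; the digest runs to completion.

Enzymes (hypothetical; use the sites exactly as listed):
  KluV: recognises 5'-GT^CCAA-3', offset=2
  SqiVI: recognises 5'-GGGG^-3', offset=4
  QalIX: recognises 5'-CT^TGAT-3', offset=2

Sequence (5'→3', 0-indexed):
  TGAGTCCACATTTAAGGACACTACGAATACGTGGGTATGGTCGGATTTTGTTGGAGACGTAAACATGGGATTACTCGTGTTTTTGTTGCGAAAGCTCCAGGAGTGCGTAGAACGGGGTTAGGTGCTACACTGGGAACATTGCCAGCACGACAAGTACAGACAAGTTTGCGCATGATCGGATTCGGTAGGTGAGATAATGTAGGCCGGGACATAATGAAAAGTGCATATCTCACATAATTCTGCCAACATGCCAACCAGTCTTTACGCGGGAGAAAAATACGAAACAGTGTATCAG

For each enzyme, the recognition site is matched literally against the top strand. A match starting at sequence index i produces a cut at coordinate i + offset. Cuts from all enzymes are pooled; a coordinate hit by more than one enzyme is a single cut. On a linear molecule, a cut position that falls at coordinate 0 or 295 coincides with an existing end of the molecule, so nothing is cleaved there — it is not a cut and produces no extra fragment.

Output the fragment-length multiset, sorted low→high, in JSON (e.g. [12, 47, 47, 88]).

Site scan:
  KluV (GTCCAA, off=2): no sites
  SqiVI GGGG/4: at [113] ⇒ [117]
  QalIX (CTTGAT, off=2): no sites

Pooled cuts: [117]

Fragment lengths:
  [0,117): 117 bp
  [117,295): 178 bp

[117,178]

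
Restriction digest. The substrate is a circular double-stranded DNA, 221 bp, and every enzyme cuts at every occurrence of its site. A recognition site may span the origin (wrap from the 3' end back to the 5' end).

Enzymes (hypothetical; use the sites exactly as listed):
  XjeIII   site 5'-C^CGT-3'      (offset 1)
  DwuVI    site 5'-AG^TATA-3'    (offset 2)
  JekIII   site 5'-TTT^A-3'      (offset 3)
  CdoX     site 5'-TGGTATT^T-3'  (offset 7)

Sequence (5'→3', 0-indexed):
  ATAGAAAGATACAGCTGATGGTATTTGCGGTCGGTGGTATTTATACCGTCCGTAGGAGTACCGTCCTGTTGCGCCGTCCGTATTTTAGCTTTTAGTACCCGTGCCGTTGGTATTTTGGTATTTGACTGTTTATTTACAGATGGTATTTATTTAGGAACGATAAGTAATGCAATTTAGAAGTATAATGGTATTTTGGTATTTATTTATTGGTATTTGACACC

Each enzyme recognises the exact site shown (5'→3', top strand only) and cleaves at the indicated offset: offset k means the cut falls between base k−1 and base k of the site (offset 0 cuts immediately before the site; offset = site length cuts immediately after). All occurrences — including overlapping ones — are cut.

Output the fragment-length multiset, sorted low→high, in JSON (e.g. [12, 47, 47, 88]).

Per-enzyme occurrences:
  XjeIII CCGT/1: at [45, 49, 60, 73, 77, 98, 103] ⇒ [46, 50, 61, 74, 78, 99, 104]
  DwuVI AGTATA/2: at [178] ⇒ [180]
  JekIII TTTA/3: at [39, 83, 90, 128, 132, 145, 149, 172, 198, 202] ⇒ [42, 86, 93, 131, 135, 148, 152, 175, 201, 205]
  CdoX TGGTATTT/7: at [18, 34, 107, 115, 140, 185, 193, 207] ⇒ [25, 41, 114, 122, 147, 192, 200, 214]

Pooled cuts: [25, 41, 42, 46, 50, 61, 74, 78, 86, 93, 99, 104, 114, 122, 131, 135, 147, 148, 152, 175, 180, 192, 200, 201, 205, 214]

Fragment lengths:
  25→41: 16 bp
  41→42: 1 bp
  42→46: 4 bp
  46→50: 4 bp
  50→61: 11 bp
  61→74: 13 bp
  74→78: 4 bp
  78→86: 8 bp
  86→93: 7 bp
  93→99: 6 bp
  99→104: 5 bp
  104→114: 10 bp
  114→122: 8 bp
  122→131: 9 bp
  131→135: 4 bp
  135→147: 12 bp
  147→148: 1 bp
  148→152: 4 bp
  152→175: 23 bp
  175→180: 5 bp
  180→192: 12 bp
  192→200: 8 bp
  200→201: 1 bp
  201→205: 4 bp
  205→214: 9 bp
  214→25 (wrap): 221-214+25 = 32 bp

[1,1,1,4,4,4,4,4,4,5,5,6,7,8,8,8,9,9,10,11,12,12,13,16,23,32]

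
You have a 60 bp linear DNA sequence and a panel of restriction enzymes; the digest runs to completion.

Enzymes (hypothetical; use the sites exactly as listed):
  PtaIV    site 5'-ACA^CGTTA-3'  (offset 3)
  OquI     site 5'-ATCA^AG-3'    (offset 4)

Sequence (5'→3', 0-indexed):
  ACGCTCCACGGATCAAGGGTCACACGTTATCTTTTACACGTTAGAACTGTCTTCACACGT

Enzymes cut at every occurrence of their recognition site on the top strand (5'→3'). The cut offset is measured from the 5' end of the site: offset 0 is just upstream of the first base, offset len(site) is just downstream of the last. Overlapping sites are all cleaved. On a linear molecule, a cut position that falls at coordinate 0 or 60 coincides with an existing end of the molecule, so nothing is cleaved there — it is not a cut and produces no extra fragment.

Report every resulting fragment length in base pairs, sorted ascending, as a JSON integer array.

Per-enzyme occurrences:
  PtaIV (ACACGTTA, off=3): starts [21, 35] → cuts [24, 38]
  OquI (ATCAAG, off=4): starts [11] → cuts [15]

Pooled cuts: [15, 24, 38]

Fragment lengths:
  [0,15): 15 bp
  [15,24): 9 bp
  [24,38): 14 bp
  [38,60): 22 bp

[9,14,15,22]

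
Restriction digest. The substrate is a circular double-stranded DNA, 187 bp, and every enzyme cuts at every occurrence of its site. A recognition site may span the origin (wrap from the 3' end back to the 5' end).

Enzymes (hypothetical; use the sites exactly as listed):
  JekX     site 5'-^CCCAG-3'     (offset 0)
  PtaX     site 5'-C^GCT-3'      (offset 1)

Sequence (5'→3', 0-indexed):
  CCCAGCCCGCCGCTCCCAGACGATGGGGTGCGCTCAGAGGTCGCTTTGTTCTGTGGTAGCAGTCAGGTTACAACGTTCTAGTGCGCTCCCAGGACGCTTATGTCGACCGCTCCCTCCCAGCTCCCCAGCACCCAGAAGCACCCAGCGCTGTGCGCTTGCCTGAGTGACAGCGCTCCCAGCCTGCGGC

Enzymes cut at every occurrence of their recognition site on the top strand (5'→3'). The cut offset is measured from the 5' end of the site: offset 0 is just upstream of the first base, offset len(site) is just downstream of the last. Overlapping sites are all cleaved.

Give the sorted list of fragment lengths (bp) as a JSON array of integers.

[3,3,3,6,7,7,7,8,8,10,11,11,13,13,17,18,42]

Scan for sites:
  JekX (CCCAG, off=0): starts [0, 14, 87, 115, 123, 130, 140, 174] → cuts [0, 14, 87, 115, 123, 130, 140, 174]
  PtaX (CGCT, off=1): starts [10, 30, 41, 83, 94, 107, 145, 152, 170] → cuts [11, 31, 42, 84, 95, 108, 146, 153, 171]

Pooled cuts: [0, 11, 14, 31, 42, 84, 87, 95, 108, 115, 123, 130, 140, 146, 153, 171, 174]

Fragments:
  0→11: 11 bp
  11→14: 3 bp
  14→31: 17 bp
  31→42: 11 bp
  42→84: 42 bp
  84→87: 3 bp
  87→95: 8 bp
  95→108: 13 bp
  108→115: 7 bp
  115→123: 8 bp
  123→130: 7 bp
  130→140: 10 bp
  140→146: 6 bp
  146→153: 7 bp
  153→171: 18 bp
  171→174: 3 bp
  174→0 (wrap): 187-174+0 = 13 bp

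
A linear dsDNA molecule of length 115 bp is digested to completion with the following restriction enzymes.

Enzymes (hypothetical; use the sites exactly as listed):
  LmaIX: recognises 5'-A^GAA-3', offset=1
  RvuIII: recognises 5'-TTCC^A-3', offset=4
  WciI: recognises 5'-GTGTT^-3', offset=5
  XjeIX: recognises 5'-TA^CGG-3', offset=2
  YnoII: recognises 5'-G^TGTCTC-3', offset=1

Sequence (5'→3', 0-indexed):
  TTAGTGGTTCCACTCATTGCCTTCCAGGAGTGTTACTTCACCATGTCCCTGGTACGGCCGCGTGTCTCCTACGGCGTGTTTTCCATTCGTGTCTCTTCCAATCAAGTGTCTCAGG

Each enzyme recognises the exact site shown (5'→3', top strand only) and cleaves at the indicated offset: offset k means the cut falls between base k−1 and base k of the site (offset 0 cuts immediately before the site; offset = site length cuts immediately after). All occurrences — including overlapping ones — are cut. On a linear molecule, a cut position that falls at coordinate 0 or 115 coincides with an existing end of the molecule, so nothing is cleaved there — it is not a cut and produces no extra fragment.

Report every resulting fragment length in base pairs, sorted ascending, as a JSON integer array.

[4,5,7,8,9,9,9,9,10,11,14,20]

Scan for sites:
  LmaIX (AGAA, off=1): no sites
  RvuIII TTCCA/4: at [7, 21, 80, 95] ⇒ [11, 25, 84, 99]
  WciI GTGTT/5: at [29, 75] ⇒ [34, 80]
  XjeIX TACGG/2: at [52, 69] ⇒ [54, 71]
  YnoII GTGTCTC/1: at [61, 88, 105] ⇒ [62, 89, 106]

All cut coordinates (distinct, sorted): [11, 25, 34, 54, 62, 71, 80, 84, 89, 99, 106]

Fragments:
  [0,11): 11 bp
  [11,25): 14 bp
  [25,34): 9 bp
  [34,54): 20 bp
  [54,62): 8 bp
  [62,71): 9 bp
  [71,80): 9 bp
  [80,84): 4 bp
  [84,89): 5 bp
  [89,99): 10 bp
  [99,106): 7 bp
  [106,115): 9 bp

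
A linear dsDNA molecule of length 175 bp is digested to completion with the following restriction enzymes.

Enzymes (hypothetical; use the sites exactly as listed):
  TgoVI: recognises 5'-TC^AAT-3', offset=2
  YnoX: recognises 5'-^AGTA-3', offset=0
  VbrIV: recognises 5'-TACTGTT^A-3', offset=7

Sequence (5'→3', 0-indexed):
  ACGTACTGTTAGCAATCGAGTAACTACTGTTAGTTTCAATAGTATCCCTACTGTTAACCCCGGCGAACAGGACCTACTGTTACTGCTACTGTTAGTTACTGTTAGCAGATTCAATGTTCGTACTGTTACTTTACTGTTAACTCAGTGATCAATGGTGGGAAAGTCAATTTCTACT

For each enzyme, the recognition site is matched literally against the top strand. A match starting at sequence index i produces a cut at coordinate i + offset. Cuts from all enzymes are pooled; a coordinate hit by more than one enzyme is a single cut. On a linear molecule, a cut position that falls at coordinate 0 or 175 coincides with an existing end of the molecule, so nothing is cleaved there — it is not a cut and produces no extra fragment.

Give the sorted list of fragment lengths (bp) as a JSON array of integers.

[3,6,8,9,10,10,10,11,12,12,13,15,15,15,26]

Site scan:
  TgoVI (TCAAT, off=2): starts [35, 110, 148, 163] → cuts [37, 112, 150, 165]
  YnoX (AGTA, off=0): starts [18, 40] → cuts [18, 40]
  VbrIV (TACTGTTA, off=7): starts [3, 24, 48, 74, 86, 96, 120, 131] → cuts [10, 31, 55, 81, 93, 103, 127, 138]

Pooled cuts: [10, 18, 31, 37, 40, 55, 81, 93, 103, 112, 127, 138, 150, 165]

Fragments:
  [0,10): 10 bp
  [10,18): 8 bp
  [18,31): 13 bp
  [31,37): 6 bp
  [37,40): 3 bp
  [40,55): 15 bp
  [55,81): 26 bp
  [81,93): 12 bp
  [93,103): 10 bp
  [103,112): 9 bp
  [112,127): 15 bp
  [127,138): 11 bp
  [138,150): 12 bp
  [150,165): 15 bp
  [165,175): 10 bp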